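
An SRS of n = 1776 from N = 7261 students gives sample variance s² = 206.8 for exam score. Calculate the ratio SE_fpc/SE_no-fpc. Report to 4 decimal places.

f = n/N = 1776/7261 = 0.24459441.
SE_no-fpc = √(s²/n) = 0.34123517; SE_fpc = √((1−f)s²/n) = 0.29658138.
Ratio = √(1−f) = 0.86914072.

0.8691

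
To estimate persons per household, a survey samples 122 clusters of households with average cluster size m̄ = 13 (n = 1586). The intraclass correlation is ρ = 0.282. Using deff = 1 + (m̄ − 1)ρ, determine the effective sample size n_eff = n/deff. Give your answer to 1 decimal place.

361.8

deff = 1 + (13 − 1)·0.282 = 1 + 3.384 = 4.384.
n_eff = 1586 / 4.384 = 361.8.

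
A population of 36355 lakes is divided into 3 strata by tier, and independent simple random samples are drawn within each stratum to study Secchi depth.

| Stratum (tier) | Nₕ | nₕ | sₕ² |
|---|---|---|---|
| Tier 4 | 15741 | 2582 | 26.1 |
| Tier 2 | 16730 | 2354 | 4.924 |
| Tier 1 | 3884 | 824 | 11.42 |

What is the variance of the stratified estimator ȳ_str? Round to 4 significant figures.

Var(ȳ_str) = Σₕ Wₕ²(1 − fₕ)sₕ²/nₕ with Wₕ = Nₕ/N, N = 36355.
Tier 4: Wₕ = 0.43298033; term = 0.43298033²·(1 − 0.16403024)·26.1/2582 = 0.0015842043.
Tier 2: Wₕ = 0.46018429; term = 0.46018429²·(1 − 0.14070532)·4.924/2354 = 3.8064251 × 10^-4.
Tier 1: Wₕ = 0.10683537; term = 0.10683537²·(1 − 0.21215242)·11.42/824 = 1.2462674 × 10^-4.
Sum = 0.0020894736.

0.002089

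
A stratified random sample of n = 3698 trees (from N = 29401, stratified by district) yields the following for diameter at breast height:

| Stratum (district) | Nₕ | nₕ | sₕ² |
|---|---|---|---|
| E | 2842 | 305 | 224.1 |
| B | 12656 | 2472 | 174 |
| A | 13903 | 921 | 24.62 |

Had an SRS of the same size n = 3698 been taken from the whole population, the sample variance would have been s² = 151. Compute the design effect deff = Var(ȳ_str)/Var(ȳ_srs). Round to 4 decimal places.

0.6221

Var(ȳ_str) = Σ Wₕ²(1−fₕ)sₕ²/nₕ with Wₕ = Nₕ/29401:
  E: (2842/29401)²·(1−305/2842)·224.1/305 = 0.0061286152
  B: (12656/29401)²·(1−2472/12656)·174/2472 = 0.010495217
  A: (13903/29401)²·(1−921/13903)·24.62/921 = 0.0055815439
  → Var(ȳ_str) = 0.022205376.
Var(ȳ_srs) = (1 − 3698/29401)·151/3698 = 0.035697003.
deff = 0.022205376 / 0.035697003 = 0.6221.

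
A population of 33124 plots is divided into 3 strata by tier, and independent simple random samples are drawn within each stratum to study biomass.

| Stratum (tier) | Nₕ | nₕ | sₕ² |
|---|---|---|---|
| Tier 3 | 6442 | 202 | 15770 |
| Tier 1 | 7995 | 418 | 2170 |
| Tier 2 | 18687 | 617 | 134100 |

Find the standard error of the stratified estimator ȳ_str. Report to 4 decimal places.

8.3688

Var(ȳ_str) = Σₕ Wₕ²(1 − fₕ)sₕ²/nₕ with Wₕ = Nₕ/N, N = 33124.
Tier 3: Wₕ = 0.19448134; term = 0.19448134²·(1 − 0.03135672)·15770/202 = 2.8602242.
Tier 1: Wₕ = 0.24136578; term = 0.24136578²·(1 − 0.05228268)·2170/418 = 0.28662473.
Tier 2: Wₕ = 0.56415288; term = 0.56415288²·(1 − 0.03301761)·134100/617 = 66.889169.
Sum = 70.036018.
SE = √(70.036018) = 8.3688.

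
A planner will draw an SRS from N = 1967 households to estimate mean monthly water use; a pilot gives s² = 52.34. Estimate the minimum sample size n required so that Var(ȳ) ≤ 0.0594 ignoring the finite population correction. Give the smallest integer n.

Without fpc, n₀ = s²/D = 52.34/0.0594 = 881.1448.
Rounding up, n = 882.

882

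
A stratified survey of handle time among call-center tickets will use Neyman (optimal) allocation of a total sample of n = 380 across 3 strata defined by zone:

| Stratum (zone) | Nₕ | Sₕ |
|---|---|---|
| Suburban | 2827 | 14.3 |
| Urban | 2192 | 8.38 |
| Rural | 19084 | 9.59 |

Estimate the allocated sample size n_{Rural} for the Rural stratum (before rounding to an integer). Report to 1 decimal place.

Neyman allocation: nₕ = n·NₕSₕ / Σⱼ NⱼSⱼ.
Σ NⱼSⱼ = 2827·14.3 + 2192·8.38 + 19084·9.59 = 241810.62.
n_{Rural} = 380·19084·9.59 / 241810.62 = 287.6.

287.6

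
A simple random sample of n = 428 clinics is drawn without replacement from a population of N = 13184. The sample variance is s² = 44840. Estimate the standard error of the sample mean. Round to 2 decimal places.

Under SRS without replacement, Var(ȳ) = (1 − f)·s²/n with f = n/N = 428/13184 = 0.03246359.
Var(ȳ) = (1 − 0.03246359)·44840/428 = 0.96753641·104.76636 = 101.36526.
SE(ȳ) = √(101.36526) = 10.07.

10.07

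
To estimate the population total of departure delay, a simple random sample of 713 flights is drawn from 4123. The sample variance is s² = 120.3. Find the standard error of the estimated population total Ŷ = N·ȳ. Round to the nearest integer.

1540

Var(Ŷ) = N²·Var(ȳ) = N²·(1 − n/N)·s²/n.
f = 713/4123 = 0.17293233; Var(ȳ) = 0.82706767·120.3/713 = 0.13954592.
Var(Ŷ) = 4123² · 0.13954592 = 2.3721591 × 10^6.
SE(Ŷ) = √(2.3721591 × 10^6) = 1540.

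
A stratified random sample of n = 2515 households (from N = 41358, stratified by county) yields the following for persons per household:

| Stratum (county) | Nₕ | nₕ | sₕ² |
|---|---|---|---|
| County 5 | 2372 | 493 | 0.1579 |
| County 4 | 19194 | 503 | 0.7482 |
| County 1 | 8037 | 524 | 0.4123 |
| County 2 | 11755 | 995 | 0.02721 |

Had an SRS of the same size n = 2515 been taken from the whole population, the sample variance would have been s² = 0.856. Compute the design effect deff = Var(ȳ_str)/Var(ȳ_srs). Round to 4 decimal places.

1.0718

Var(ȳ_str) = Σ Wₕ²(1−fₕ)sₕ²/nₕ with Wₕ = Nₕ/41358:
  County 5: (2372/41358)²·(1−493/2372)·0.1579/493 = 8.345601 × 10^-7
  County 4: (19194/41358)²·(1−503/19194)·0.7482/503 = 3.1198139 × 10^-4
  County 1: (8037/41358)²·(1−524/8037)·0.4123/524 = 2.7776041 × 10^-5
  County 2: (11755/41358)²·(1−995/11755)·0.02721/995 = 2.022187 × 10^-6
  → Var(ȳ_str) = 3.4261418 × 10^-4.
Var(ȳ_srs) = (1 − 2515/41358)·0.856/2515 = 3.1966053 × 10^-4.
deff = (3.4261418 × 10^-4) / (3.1966053 × 10^-4) = 1.0718.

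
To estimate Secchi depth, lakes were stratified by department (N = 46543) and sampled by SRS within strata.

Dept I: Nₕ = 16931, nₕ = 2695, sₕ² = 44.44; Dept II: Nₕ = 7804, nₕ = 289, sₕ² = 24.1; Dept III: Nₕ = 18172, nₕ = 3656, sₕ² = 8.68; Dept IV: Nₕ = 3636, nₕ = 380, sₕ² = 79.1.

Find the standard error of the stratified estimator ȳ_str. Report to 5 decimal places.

0.07429

Var(ȳ_str) = Σₕ Wₕ²(1 − fₕ)sₕ²/nₕ with Wₕ = Nₕ/N, N = 46543.
Dept I: Wₕ = 0.36377114; term = 0.36377114²·(1 − 0.15917548)·44.44/2695 = 0.001834751.
Dept II: Wₕ = 0.16767290; term = 0.16767290²·(1 − 0.03703229)·24.1/289 = 0.0022576504.
Dept III: Wₕ = 0.39043465; term = 0.39043465²·(1 − 0.20118864)·8.68/3656 = 2.8910425 × 10^-4.
Dept IV: Wₕ = 0.07812131; term = 0.07812131²·(1 − 0.10451045)·79.1/380 = 0.0011376074.
Sum = 0.0055191131.
SE = √(0.0055191131) = 0.07429.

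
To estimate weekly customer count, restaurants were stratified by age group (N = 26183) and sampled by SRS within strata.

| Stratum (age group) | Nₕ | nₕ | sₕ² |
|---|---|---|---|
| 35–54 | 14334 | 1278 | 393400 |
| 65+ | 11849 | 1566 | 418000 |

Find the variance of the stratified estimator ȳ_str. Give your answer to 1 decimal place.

131.5

Var(ȳ_str) = Σₕ Wₕ²(1 − fₕ)sₕ²/nₕ with Wₕ = Nₕ/N, N = 26183.
35–54: Wₕ = 0.54745446; term = 0.54745446²·(1 − 0.08915864)·393400/1278 = 84.031522.
65+: Wₕ = 0.45254554; term = 0.45254554²·(1 − 0.13216305)·418000/1566 = 47.44028.
Sum = 131.4718.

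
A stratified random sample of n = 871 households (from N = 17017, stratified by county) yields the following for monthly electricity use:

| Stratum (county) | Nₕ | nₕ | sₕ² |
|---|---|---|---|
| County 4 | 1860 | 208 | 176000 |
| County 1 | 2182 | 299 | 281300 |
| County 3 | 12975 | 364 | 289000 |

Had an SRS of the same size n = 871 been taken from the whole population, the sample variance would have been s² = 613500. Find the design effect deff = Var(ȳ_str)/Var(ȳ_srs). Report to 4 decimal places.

Var(ȳ_str) = Σ Wₕ²(1−fₕ)sₕ²/nₕ with Wₕ = Nₕ/17017:
  County 4: (1860/17017)²·(1−208/1860)·176000/208 = 8.9785524
  County 1: (2182/17017)²·(1−299/2182)·281300/299 = 13.348658
  County 3: (12975/17017)²·(1−364/12975)·289000/364 = 448.62901
  → Var(ȳ_str) = 470.95622.
Var(ȳ_srs) = (1 − 871/17017)·613500/871 = 668.31062.
deff = 470.95622 / 668.31062 = 0.7047.

0.7047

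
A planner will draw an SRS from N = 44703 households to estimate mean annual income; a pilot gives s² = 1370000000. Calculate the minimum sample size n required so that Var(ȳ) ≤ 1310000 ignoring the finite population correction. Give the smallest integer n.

Without fpc, n₀ = s²/D = 1370000000/1310000 = 1045.8015.
Rounding up, n = 1046.

1046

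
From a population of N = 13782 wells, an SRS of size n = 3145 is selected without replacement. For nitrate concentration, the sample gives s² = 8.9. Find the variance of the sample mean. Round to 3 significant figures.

0.00218

Under SRS without replacement, Var(ȳ) = (1 − f)·s²/n with f = n/N = 3145/13782 = 0.22819620.
Var(ȳ) = (1 − 0.22819620)·8.9/3145 = 0.77180380·0.0028298887 = 0.0021841189.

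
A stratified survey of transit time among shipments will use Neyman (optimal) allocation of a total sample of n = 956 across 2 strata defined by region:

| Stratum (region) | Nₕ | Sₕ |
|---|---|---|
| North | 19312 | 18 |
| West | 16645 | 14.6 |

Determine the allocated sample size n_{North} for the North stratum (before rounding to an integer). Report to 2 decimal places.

Neyman allocation: nₕ = n·NₕSₕ / Σⱼ NⱼSⱼ.
Σ NⱼSⱼ = 19312·18 + 16645·14.6 = 590633.
n_{North} = 956·19312·18 / 590633 = 562.65.

562.65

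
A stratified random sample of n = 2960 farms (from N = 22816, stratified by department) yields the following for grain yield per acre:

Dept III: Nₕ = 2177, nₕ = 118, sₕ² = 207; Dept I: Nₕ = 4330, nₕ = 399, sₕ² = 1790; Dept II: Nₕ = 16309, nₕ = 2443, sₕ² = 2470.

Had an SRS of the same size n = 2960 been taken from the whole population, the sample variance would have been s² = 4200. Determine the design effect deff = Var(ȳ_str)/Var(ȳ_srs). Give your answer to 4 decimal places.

Var(ȳ_str) = Σ Wₕ²(1−fₕ)sₕ²/nₕ with Wₕ = Nₕ/22816:
  Dept III: (2177/22816)²·(1−118/2177)·207/118 = 0.015105117
  Dept I: (4330/22816)²·(1−399/4330)·1790/399 = 0.14668715
  Dept II: (16309/22816)²·(1−2443/16309)·2470/2443 = 0.43921079
  → Var(ȳ_str) = 0.60100306.
Var(ȳ_srs) = (1 − 2960/22816)·4200/2960 = 1.2348376.
deff = 0.60100306 / 1.2348376 = 0.4867.

0.4867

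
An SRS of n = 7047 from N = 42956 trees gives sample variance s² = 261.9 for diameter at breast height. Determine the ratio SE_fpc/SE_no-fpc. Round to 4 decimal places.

0.9143

f = n/N = 7047/42956 = 0.16405159.
SE_no-fpc = √(s²/n) = 0.19278161; SE_fpc = √((1−f)s²/n) = 0.17626064.
Ratio = √(1−f) = 0.91430214.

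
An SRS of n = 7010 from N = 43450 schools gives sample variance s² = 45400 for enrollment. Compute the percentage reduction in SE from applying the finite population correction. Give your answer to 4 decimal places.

f = n/N = 7010/43450 = 0.16133487.
SE_no-fpc = √(s²/n) = 2.5448894; SE_fpc = √((1−f)s²/n) = 2.3305757.
Ratio = √(1−f) = 0.91578662. Reduction = 100·(1 − 0.91578662) = 8.4213%.

8.4213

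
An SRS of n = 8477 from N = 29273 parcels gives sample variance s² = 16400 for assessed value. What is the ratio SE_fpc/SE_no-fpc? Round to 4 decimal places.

f = n/N = 8477/29273 = 0.28958426.
SE_no-fpc = √(s²/n) = 1.3909158; SE_fpc = √((1−f)s²/n) = 1.1723495.
Ratio = √(1−f) = 0.84286164.

0.8429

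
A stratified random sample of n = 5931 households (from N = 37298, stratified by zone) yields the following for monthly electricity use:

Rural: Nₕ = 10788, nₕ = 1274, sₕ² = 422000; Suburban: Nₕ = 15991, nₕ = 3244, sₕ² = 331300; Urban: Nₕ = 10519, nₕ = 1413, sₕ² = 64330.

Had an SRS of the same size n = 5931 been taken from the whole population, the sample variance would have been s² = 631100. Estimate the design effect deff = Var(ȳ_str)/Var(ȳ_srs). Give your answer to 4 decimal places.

0.4754

Var(ȳ_str) = Σ Wₕ²(1−fₕ)sₕ²/nₕ with Wₕ = Nₕ/37298:
  Rural: (10788/37298)²·(1−1274/10788)·422000/1274 = 24.438583
  Suburban: (15991/37298)²·(1−3244/15991)·331300/3244 = 14.964186
  Urban: (10519/37298)²·(1−1413/10519)·64330/1413 = 3.1347463
  → Var(ȳ_str) = 42.537515.
Var(ȳ_srs) = (1 − 5931/37298)·631100/5931 = 89.486536.
deff = 42.537515 / 89.486536 = 0.4754.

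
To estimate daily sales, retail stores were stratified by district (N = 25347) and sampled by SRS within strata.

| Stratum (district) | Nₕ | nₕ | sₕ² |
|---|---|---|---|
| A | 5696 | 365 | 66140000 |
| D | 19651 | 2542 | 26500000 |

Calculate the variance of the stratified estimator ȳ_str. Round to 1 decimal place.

Var(ȳ_str) = Σₕ Wₕ²(1 − fₕ)sₕ²/nₕ with Wₕ = Nₕ/N, N = 25347.
A: Wₕ = 0.22472087; term = 0.22472087²·(1 − 0.06408006)·66140000/365 = 8564.3984.
D: Wₕ = 0.77527913; term = 0.77527913²·(1 − 0.12935728)·26500000/2542 = 5455.3985.
Sum = 14019.797.

14019.8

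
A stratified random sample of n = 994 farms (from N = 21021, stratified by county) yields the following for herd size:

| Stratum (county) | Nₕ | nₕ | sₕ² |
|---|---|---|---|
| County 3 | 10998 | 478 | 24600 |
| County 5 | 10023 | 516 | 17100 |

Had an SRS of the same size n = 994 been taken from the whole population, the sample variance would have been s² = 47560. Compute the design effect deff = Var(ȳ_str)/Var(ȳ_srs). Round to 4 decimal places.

Var(ȳ_str) = Σ Wₕ²(1−fₕ)sₕ²/nₕ with Wₕ = Nₕ/21021:
  County 3: (10998/21021)²·(1−478/10998)·24600/478 = 13.475036
  County 5: (10023/21021)²·(1−516/10023)·17100/516 = 7.1462942
  → Var(ȳ_str) = 20.62133.
Var(ȳ_srs) = (1 − 994/21021)·47560/994 = 45.584583.
deff = 20.62133 / 45.584583 = 0.4524.

0.4524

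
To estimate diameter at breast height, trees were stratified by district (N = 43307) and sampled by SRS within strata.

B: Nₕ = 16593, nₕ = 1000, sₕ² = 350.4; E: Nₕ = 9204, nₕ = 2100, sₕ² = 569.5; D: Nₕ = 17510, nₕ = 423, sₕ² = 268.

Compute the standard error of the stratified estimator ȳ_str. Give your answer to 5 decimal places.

0.39858

Var(ȳ_str) = Σₕ Wₕ²(1 − fₕ)sₕ²/nₕ with Wₕ = Nₕ/N, N = 43307.
B: Wₕ = 0.38314822; term = 0.38314822²·(1 − 0.06026638)·350.4/1000 = 0.048339537.
E: Wₕ = 0.21252915; term = 0.21252915²·(1 − 0.22816167)·569.5/2100 = 0.0094544832.
D: Wₕ = 0.40432263; term = 0.40432263²·(1 − 0.02415762)·268/423 = 0.10107184.
Sum = 0.15886586.
SE = √(0.15886586) = 0.39858.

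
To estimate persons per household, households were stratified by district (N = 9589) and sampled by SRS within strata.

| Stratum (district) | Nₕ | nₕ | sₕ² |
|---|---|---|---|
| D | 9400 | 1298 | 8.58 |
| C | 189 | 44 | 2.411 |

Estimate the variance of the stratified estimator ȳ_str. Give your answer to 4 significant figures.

Var(ȳ_str) = Σₕ Wₕ²(1 − fₕ)sₕ²/nₕ with Wₕ = Nₕ/N, N = 9589.
D: Wₕ = 0.98028992; term = 0.98028992²·(1 − 0.13808511)·8.58/1298 = 0.0054750243.
C: Wₕ = 0.01971008; term = 0.01971008²·(1 − 0.23280423)·2.411/44 = 1.6331561 × 10^-5.
Sum = 0.0054913559.

0.005491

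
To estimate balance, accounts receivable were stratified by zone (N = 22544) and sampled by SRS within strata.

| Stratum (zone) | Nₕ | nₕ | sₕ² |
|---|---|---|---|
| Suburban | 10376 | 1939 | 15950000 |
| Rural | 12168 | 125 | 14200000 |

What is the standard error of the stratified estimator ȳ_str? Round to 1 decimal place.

184.9

Var(ȳ_str) = Σₕ Wₕ²(1 − fₕ)sₕ²/nₕ with Wₕ = Nₕ/N, N = 22544.
Suburban: Wₕ = 0.46025550; term = 0.46025550²·(1 − 0.18687355)·15950000/1939 = 1416.8991.
Rural: Wₕ = 0.53974450; term = 0.53974450²·(1 − 0.01027285)·14200000/125 = 32754.447.
Sum = 34171.346.
SE = √(34171.346) = 184.9.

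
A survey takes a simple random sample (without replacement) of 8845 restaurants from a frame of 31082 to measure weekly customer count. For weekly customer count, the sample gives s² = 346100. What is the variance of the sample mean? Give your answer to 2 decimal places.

27.99

Under SRS without replacement, Var(ȳ) = (1 − f)·s²/n with f = n/N = 8845/31082 = 0.28456985.
Var(ȳ) = (1 − 0.28456985)·346100/8845 = 0.71543015·39.129452 = 27.99439.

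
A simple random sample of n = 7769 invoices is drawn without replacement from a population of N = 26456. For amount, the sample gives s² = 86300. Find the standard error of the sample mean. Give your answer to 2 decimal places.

Under SRS without replacement, Var(ȳ) = (1 − f)·s²/n with f = n/N = 7769/26456 = 0.29365739.
Var(ȳ) = (1 − 0.29365739)·86300/7769 = 0.70634261·11.108251 = 7.8462308.
SE(ȳ) = √(7.8462308) = 2.80.

2.80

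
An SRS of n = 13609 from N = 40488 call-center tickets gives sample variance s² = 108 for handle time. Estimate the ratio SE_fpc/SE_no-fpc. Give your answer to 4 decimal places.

0.8148

f = n/N = 13609/40488 = 0.33612428.
SE_no-fpc = √(s²/n) = 0.089083807; SE_fpc = √((1−f)s²/n) = 0.072584211.
Ratio = √(1−f) = 0.81478569.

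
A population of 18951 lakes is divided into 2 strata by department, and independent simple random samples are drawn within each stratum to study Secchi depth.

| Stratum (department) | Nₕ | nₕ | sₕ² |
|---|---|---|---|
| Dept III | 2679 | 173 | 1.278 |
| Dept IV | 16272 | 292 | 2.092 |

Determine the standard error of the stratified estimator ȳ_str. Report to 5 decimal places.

Var(ȳ_str) = Σₕ Wₕ²(1 − fₕ)sₕ²/nₕ with Wₕ = Nₕ/N, N = 18951.
Dept III: Wₕ = 0.14136457; term = 0.14136457²·(1 − 0.06457633)·1.278/173 = 1.3809383 × 10^-4.
Dept IV: Wₕ = 0.85863543; term = 0.85863543²·(1 − 0.01794494)·2.092/292 = 0.0051871914.
Sum = 0.0053252852.
SE = √(0.0053252852) = 0.07297.

0.07297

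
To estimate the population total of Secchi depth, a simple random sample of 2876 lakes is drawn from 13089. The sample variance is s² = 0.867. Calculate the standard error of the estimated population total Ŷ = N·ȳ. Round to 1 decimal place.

200.7

Var(Ŷ) = N²·Var(ȳ) = N²·(1 − n/N)·s²/n.
f = 2876/13089 = 0.21972649; Var(ȳ) = 0.78027351·0.867/2876 = 2.3522154 × 10^-4.
Var(Ŷ) = 13089² · (2.3522154 × 10^-4) = 40298.606.
SE(Ŷ) = √(40298.606) = 200.7.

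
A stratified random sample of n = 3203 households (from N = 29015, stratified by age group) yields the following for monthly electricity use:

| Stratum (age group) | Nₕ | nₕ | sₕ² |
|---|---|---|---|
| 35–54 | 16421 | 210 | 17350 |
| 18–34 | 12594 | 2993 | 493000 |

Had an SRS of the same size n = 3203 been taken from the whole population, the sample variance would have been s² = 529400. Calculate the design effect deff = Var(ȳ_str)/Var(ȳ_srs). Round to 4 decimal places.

Var(ȳ_str) = Σ Wₕ²(1−fₕ)sₕ²/nₕ with Wₕ = Nₕ/29015:
  35–54: (16421/29015)²·(1−210/16421)·17350/210 = 26.124287
  18–34: (12594/29015)²·(1−2993/12594)·493000/2993 = 23.657847
  → Var(ȳ_str) = 49.782134.
Var(ȳ_srs) = (1 − 3203/29015)·529400/3203 = 147.03681.
deff = 49.782134 / 147.03681 = 0.3386.

0.3386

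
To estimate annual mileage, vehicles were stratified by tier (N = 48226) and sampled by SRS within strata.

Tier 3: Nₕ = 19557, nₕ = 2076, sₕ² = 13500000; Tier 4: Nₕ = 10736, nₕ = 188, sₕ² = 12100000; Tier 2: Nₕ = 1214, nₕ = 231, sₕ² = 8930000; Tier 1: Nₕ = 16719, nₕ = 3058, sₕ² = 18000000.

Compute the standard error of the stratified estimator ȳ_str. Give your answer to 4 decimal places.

68.4663

Var(ȳ_str) = Σₕ Wₕ²(1 − fₕ)sₕ²/nₕ with Wₕ = Nₕ/N, N = 48226.
Tier 3: Wₕ = 0.40552814; term = 0.40552814²·(1 − 0.10615125)·13500000/2076 = 955.89996.
Tier 4: Wₕ = 0.22261850; term = 0.22261850²·(1 − 0.01751118)·12100000/188 = 3133.8461.
Tier 2: Wₕ = 0.02517314; term = 0.02517314²·(1 − 0.19028007)·8930000/231 = 19.835776.
Tier 1: Wₕ = 0.34668021; term = 0.34668021²·(1 − 0.18290568)·18000000/3058 = 578.0499.
Sum = 4687.6317.
SE = √(4687.6317) = 68.4663.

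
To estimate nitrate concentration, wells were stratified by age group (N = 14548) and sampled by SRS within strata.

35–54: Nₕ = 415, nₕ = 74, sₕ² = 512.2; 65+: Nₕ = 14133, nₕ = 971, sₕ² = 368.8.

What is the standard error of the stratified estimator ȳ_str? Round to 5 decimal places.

Var(ȳ_str) = Σₕ Wₕ²(1 − fₕ)sₕ²/nₕ with Wₕ = Nₕ/N, N = 14548.
35–54: Wₕ = 0.02852626; term = 0.02852626²·(1 − 0.17831325)·512.2/74 = 0.0046281108.
65+: Wₕ = 0.97147374; term = 0.97147374²·(1 − 0.06870445)·368.8/971 = 0.33382691.
Sum = 0.33845502.
SE = √(0.33845502) = 0.58177.

0.58177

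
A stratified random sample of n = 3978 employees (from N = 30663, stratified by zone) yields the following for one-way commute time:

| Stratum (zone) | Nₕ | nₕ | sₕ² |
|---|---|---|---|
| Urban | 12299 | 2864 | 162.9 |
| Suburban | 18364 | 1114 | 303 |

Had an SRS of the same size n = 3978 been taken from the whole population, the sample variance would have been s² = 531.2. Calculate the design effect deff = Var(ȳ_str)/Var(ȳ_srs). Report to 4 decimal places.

Var(ȳ_str) = Σ Wₕ²(1−fₕ)sₕ²/nₕ with Wₕ = Nₕ/30663:
  Urban: (12299/30663)²·(1−2864/12299)·162.9/2864 = 0.007019893
  Suburban: (18364/30663)²·(1−1114/18364)·303/1114 = 0.091639885
  → Var(ȳ_str) = 0.098659778.
Var(ȳ_srs) = (1 − 3978/30663)·531.2/3978 = 0.11621063.
deff = 0.098659778 / 0.11621063 = 0.8490.

0.8490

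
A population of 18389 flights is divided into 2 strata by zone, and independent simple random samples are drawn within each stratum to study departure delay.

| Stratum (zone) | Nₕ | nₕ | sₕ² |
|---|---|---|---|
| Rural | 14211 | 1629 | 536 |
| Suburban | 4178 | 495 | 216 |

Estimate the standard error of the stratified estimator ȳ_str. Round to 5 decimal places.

0.44027

Var(ȳ_str) = Σₕ Wₕ²(1 − fₕ)sₕ²/nₕ with Wₕ = Nₕ/N, N = 18389.
Rural: Wₕ = 0.77279896; term = 0.77279896²·(1 − 0.11462951)·536/1629 = 0.17398099.
Suburban: Wₕ = 0.22720104; term = 0.22720104²·(1 − 0.11847774)·216/495 = 0.01985649.
Sum = 0.19383748.
SE = √(0.19383748) = 0.44027.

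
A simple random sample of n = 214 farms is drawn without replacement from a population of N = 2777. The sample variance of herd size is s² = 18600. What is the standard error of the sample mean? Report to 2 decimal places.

8.96

Under SRS without replacement, Var(ȳ) = (1 − f)·s²/n with f = n/N = 214/2777 = 0.07706158.
Var(ȳ) = (1 − 0.07706158)·18600/214 = 0.92293842·86.915888 = 80.218012.
SE(ȳ) = √(80.218012) = 8.96.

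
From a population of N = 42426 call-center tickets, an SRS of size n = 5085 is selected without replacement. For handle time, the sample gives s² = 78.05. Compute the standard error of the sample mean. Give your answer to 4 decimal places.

0.1162

Under SRS without replacement, Var(ȳ) = (1 − f)·s²/n with f = n/N = 5085/42426 = 0.11985575.
Var(ȳ) = (1 − 0.11985575)·78.05/5085 = 0.88014425·0.015349066 = 0.013509392.
SE(ȳ) = √(0.013509392) = 0.1162.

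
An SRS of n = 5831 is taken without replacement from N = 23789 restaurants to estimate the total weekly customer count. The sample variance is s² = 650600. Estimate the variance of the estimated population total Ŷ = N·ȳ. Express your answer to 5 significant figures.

Var(Ŷ) = N²·Var(ȳ) = N²·(1 − n/N)·s²/n.
f = 5831/23789 = 0.24511329; Var(ȳ) = 0.75488671·650600/5831 = 84.227284.
Var(Ŷ) = 23789² · 84.227284 = 4.7665612 × 10^10.

4.7666 × 10^10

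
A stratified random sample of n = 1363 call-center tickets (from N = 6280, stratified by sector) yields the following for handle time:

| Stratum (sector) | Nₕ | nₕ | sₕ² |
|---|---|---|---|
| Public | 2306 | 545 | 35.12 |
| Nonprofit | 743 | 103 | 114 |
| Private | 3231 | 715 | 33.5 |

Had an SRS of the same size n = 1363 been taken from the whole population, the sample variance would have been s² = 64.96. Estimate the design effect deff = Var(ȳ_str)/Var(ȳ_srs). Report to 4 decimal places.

Var(ȳ_str) = Σ Wₕ²(1−fₕ)sₕ²/nₕ with Wₕ = Nₕ/6280:
  Public: (2306/6280)²·(1−545/2306)·35.12/545 = 0.0066352513
  Nonprofit: (743/6280)²·(1−103/743)·114/103 = 0.013344955
  Private: (3231/6280)²·(1−715/3231)·33.5/715 = 0.0096575524
  → Var(ȳ_str) = 0.029637759.
Var(ȳ_srs) = (1 − 1363/6280)·64.96/1363 = 0.037315625.
deff = 0.029637759 / 0.037315625 = 0.7942.

0.7942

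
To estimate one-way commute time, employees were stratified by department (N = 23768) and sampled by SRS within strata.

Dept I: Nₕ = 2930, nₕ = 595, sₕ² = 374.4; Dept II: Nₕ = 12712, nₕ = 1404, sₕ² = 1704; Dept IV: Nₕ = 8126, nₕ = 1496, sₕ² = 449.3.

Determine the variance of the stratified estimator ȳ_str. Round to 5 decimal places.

0.34509

Var(ȳ_str) = Σₕ Wₕ²(1 − fₕ)sₕ²/nₕ with Wₕ = Nₕ/N, N = 23768.
Dept I: Wₕ = 0.12327499; term = 0.12327499²·(1 − 0.20307167)·374.4/595 = 0.0076205813.
Dept II: Wₕ = 0.53483676; term = 0.53483676²·(1 − 0.11044682)·1704/1404 = 0.30882816.
Dept IV: Wₕ = 0.34188825; term = 0.34188825²·(1 − 0.18410042)·449.3/1496 = 0.028642432.
Sum = 0.34509117.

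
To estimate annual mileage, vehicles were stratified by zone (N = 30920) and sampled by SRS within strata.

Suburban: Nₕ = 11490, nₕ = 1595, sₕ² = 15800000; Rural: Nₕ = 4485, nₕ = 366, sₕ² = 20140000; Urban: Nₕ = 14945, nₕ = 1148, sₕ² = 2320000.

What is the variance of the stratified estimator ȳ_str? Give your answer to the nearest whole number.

Var(ȳ_str) = Σₕ Wₕ²(1 − fₕ)sₕ²/nₕ with Wₕ = Nₕ/N, N = 30920.
Suburban: Wₕ = 0.37160414; term = 0.37160414²·(1 − 0.13881636)·15800000/1595 = 1178.0216.
Rural: Wₕ = 0.14505175; term = 0.14505175²·(1 − 0.08160535)·20140000/366 = 1063.2947.
Urban: Wₕ = 0.48334411; term = 0.48334411²·(1 − 0.07681499)·2320000/1148 = 435.8607.
Sum = 2677.177.

2677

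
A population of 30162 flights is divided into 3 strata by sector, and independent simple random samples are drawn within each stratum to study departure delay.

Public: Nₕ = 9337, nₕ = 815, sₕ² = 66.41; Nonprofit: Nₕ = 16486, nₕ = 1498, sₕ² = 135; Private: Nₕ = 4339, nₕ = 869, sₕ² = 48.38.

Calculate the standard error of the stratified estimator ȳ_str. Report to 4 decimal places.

0.1803

Var(ȳ_str) = Σₕ Wₕ²(1 − fₕ)sₕ²/nₕ with Wₕ = Nₕ/N, N = 30162.
Public: Wₕ = 0.30956170; term = 0.30956170²·(1 − 0.08728714)·66.41/815 = 0.0071269628.
Nonprofit: Wₕ = 0.54658179; term = 0.54658179²·(1 − 0.09086498)·135/1498 = 0.02447714.
Private: Wₕ = 0.14385651; term = 0.14385651²·(1 − 0.20027656)·48.38/869 = 9.2139307 × 10^-4.
Sum = 0.032525496.
SE = √(0.032525496) = 0.1803.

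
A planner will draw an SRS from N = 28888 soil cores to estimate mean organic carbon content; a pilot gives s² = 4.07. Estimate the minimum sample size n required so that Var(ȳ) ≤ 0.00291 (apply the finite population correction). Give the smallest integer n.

1335

Without fpc, n₀ = s²/D = 4.07/0.00291 = 1398.6254.
With fpc, (1 − n/N)·s²/n ≤ D requires n ≥ n₀/(1 + n₀/N) = 1398.6254/(1 + 1398.6254/28888) = 1334.0374.
Rounding up, n = 1335.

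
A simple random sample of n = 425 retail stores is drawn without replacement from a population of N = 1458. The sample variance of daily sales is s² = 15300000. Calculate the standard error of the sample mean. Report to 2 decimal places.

159.71

Under SRS without replacement, Var(ȳ) = (1 − f)·s²/n with f = n/N = 425/1458 = 0.29149520.
Var(ȳ) = (1 − 0.29149520)·15300000/425 = 0.70850480·36000 = 25506.173.
SE(ȳ) = √(25506.173) = 159.71.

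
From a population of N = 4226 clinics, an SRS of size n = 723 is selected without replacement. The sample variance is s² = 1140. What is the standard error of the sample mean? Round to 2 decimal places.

Under SRS without replacement, Var(ȳ) = (1 − f)·s²/n with f = n/N = 723/4226 = 0.17108377.
Var(ȳ) = (1 − 0.17108377)·1140/723 = 0.82891623·1.5767635 = 1.3070048.
SE(ȳ) = √(1.3070048) = 1.14.

1.14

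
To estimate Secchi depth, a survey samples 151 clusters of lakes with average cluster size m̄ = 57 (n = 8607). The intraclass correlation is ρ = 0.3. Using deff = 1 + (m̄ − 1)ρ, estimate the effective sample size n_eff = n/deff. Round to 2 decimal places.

deff = 1 + (57 − 1)·0.3 = 1 + 16.8 = 17.8.
n_eff = 8607 / 17.8 = 483.54.

483.54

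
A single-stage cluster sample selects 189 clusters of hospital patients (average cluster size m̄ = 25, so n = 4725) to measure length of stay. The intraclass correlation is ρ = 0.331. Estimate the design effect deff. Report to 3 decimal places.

deff = 1 + (25 − 1)·0.331 = 1 + 7.944 = 8.944.

8.944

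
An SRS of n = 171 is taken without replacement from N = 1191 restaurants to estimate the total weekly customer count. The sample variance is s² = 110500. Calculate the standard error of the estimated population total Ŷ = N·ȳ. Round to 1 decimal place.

28018.1

Var(Ŷ) = N²·Var(ȳ) = N²·(1 − n/N)·s²/n.
f = 171/1191 = 0.14357683; Var(ȳ) = 0.85642317·110500/171 = 553.41965.
Var(Ŷ) = 1191² · 553.41965 = 7.8501526 × 10^8.
SE(Ŷ) = √(7.8501526 × 10^8) = 28018.1.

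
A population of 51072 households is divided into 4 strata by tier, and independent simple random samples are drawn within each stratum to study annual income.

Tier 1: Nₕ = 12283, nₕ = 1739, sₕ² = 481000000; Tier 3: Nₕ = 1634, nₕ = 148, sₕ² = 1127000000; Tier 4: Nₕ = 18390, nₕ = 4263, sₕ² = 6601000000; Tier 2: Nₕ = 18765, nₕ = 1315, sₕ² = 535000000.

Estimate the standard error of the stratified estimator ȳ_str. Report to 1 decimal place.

Var(ȳ_str) = Σₕ Wₕ²(1 − fₕ)sₕ²/nₕ with Wₕ = Nₕ/N, N = 51072.
Tier 1: Wₕ = 0.24050360; term = 0.24050360²·(1 − 0.14157779)·481000000/1739 = 13733.765.
Tier 3: Wₕ = 0.03199405; term = 0.03199405²·(1 − 0.09057528)·1127000000/148 = 7088.712.
Tier 4: Wₕ = 0.36007989; term = 0.36007989²·(1 − 0.23181077)·6601000000/4263 = 154226.98.
Tier 2: Wₕ = 0.36742246; term = 0.36742246²·(1 − 0.07007727)·535000000/1315 = 51074.756.
Sum = 226124.21.
SE = √(226124.21) = 475.5.

475.5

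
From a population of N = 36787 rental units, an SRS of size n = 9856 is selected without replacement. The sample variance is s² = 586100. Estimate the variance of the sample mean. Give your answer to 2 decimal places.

Under SRS without replacement, Var(ȳ) = (1 − f)·s²/n with f = n/N = 9856/36787 = 0.26792073.
Var(ȳ) = (1 − 0.26792073)·586100/9856 = 0.73207927·59.466315 = 43.534056.

43.53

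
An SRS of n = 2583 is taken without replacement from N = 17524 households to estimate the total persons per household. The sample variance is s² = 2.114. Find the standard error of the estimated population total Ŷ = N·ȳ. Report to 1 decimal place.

462.9

Var(Ŷ) = N²·Var(ȳ) = N²·(1 − n/N)·s²/n.
f = 2583/17524 = 0.14739785; Var(ȳ) = 0.85260215·2.114/2583 = 6.9779363 × 10^-4.
Var(Ŷ) = 17524² · (6.9779363 × 10^-4) = 214285.85.
SE(Ŷ) = √(214285.85) = 462.9.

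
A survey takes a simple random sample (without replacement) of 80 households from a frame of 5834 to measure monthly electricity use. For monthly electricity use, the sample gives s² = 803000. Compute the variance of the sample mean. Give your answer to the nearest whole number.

Under SRS without replacement, Var(ȳ) = (1 − f)·s²/n with f = n/N = 80/5834 = 0.01371272.
Var(ȳ) = (1 − 0.01371272)·803000/80 = 0.98628728·10037.5 = 9899.8586.

9900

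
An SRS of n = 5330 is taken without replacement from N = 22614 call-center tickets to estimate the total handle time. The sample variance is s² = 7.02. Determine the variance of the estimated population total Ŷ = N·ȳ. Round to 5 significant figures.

514790

Var(Ŷ) = N²·Var(ȳ) = N²·(1 − n/N)·s²/n.
f = 5330/22614 = 0.23569470; Var(ȳ) = 0.76430530·7.02/5330 = 0.001006646.
Var(Ŷ) = 22614² · 0.001006646 = 514791.71.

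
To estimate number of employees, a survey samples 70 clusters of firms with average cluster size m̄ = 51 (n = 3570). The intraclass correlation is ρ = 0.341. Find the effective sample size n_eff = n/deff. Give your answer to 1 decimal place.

deff = 1 + (51 − 1)·0.341 = 1 + 17.05 = 18.05.
n_eff = 3570 / 18.05 = 197.8.

197.8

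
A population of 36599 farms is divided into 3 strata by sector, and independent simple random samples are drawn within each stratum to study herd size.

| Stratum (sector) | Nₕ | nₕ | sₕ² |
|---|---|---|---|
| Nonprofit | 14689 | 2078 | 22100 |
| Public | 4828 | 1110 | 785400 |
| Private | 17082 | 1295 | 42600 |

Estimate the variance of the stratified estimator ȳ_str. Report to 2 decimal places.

17.58

Var(ȳ_str) = Σₕ Wₕ²(1 − fₕ)sₕ²/nₕ with Wₕ = Nₕ/N, N = 36599.
Nonprofit: Wₕ = 0.40134976; term = 0.40134976²·(1 − 0.14146640)·22100/2078 = 1.4707879.
Public: Wₕ = 0.13191617; term = 0.13191617²·(1 − 0.22990886)·785400/1110 = 9.4821348.
Private: Wₕ = 0.46673406; term = 0.46673406²·(1 − 0.07581079)·42600/1295 = 6.6227707.
Sum = 17.575693.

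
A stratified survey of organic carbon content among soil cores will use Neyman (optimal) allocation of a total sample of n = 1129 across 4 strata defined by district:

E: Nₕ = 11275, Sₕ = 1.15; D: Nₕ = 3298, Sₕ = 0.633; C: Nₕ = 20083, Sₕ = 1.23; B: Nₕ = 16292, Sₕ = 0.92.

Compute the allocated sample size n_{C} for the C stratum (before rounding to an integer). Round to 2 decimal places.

Neyman allocation: nₕ = n·NₕSₕ / Σⱼ NⱼSⱼ.
Σ NⱼSⱼ = 11275·1.15 + 3298·0.633 + 20083·1.23 + 16292·0.92 = 54744.614.
n_{C} = 1129·20083·1.23 / 54744.614 = 509.43.

509.43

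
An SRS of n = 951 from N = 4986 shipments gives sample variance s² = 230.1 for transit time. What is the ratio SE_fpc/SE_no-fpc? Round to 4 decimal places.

f = n/N = 951/4986 = 0.19073406.
SE_no-fpc = √(s²/n) = 0.49189006; SE_fpc = √((1−f)s²/n) = 0.44250042.
Ratio = √(1−f) = 0.89959210.

0.8996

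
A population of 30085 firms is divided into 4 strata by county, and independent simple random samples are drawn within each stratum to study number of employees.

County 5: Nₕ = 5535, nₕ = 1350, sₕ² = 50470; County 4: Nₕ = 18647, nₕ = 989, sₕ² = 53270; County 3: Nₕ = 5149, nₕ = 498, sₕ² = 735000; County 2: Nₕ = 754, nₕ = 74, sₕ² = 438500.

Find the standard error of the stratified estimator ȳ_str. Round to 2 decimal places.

Var(ȳ_str) = Σₕ Wₕ²(1 − fₕ)sₕ²/nₕ with Wₕ = Nₕ/N, N = 30085.
County 5: Wₕ = 0.18397873; term = 0.18397873²·(1 − 0.24390244)·50470/1350 = 0.95678111.
County 4: Wₕ = 0.61981054; term = 0.61981054²·(1 − 0.05303802)·53270/989 = 19.594621.
County 3: Wₕ = 0.17114841; term = 0.17114841²·(1 − 0.09671781)·735000/498 = 39.050554.
County 2: Wₕ = 0.02506232; term = 0.02506232²·(1 − 0.09814324)·438500/74 = 3.3567431.
Sum = 62.958699.
SE = √(62.958699) = 7.93.

7.93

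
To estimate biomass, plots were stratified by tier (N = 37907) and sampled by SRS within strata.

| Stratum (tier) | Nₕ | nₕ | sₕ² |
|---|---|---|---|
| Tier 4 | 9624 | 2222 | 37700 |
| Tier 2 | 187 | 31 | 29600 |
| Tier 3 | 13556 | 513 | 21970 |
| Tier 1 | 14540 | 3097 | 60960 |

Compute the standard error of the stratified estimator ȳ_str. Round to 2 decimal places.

2.90

Var(ȳ_str) = Σₕ Wₕ²(1 − fₕ)sₕ²/nₕ with Wₕ = Nₕ/N, N = 37907.
Tier 4: Wₕ = 0.25388451; term = 0.25388451²·(1 − 0.23088113)·37700/2222 = 0.84113007.
Tier 2: Wₕ = 0.00493313; term = 0.00493313²·(1 − 0.16577540)·29600/31 = 0.019384624.
Tier 3: Wₕ = 0.35761205; term = 0.35761205²·(1 − 0.03784302)·21970/513 = 5.2696639.
Tier 1: Wₕ = 0.38357032; term = 0.38357032²·(1 − 0.21299862)·60960/3097 = 2.2791307.
Sum = 8.4093093.
SE = √(8.4093093) = 2.90.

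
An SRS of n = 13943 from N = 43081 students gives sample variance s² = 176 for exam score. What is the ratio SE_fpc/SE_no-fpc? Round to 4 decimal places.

f = n/N = 13943/43081 = 0.32364615.
SE_no-fpc = √(s²/n) = 0.11235133; SE_fpc = √((1−f)s²/n) = 0.09239856.
Ratio = √(1−f) = 0.82240735.

0.8224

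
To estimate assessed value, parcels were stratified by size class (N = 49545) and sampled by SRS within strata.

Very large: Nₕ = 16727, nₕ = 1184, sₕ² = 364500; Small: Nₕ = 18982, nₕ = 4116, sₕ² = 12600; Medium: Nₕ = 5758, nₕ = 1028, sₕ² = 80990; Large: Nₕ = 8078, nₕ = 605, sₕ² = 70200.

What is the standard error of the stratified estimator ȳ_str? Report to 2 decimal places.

6.06

Var(ȳ_str) = Σₕ Wₕ²(1 − fₕ)sₕ²/nₕ with Wₕ = Nₕ/N, N = 49545.
Very large: Wₕ = 0.33761227; term = 0.33761227²·(1 − 0.07078376)·364500/1184 = 32.606116.
Small: Wₕ = 0.38312645; term = 0.38312645²·(1 − 0.21683700)·12600/4116 = 0.35191.
Medium: Wₕ = 0.11621758; term = 0.11621758²·(1 − 0.17853421)·80990/1028 = 0.87412073.
Large: Wₕ = 0.16304370; term = 0.16304370²·(1 − 0.07489478)·70200/605 = 2.8535199.
Sum = 36.685667.
SE = √(36.685667) = 6.06.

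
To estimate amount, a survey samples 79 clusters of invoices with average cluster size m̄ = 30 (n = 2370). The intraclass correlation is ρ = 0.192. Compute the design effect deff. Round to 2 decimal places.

6.57

deff = 1 + (30 − 1)·0.192 = 1 + 5.568 = 6.568.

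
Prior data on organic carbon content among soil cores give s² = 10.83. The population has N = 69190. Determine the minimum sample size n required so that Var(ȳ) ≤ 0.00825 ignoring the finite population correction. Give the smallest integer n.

Without fpc, n₀ = s²/D = 10.83/0.00825 = 1312.7273.
Rounding up, n = 1313.

1313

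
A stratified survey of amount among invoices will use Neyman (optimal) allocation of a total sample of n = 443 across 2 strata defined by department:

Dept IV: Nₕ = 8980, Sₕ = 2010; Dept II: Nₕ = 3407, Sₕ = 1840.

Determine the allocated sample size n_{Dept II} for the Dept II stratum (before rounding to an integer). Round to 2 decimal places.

Neyman allocation: nₕ = n·NₕSₕ / Σⱼ NⱼSⱼ.
Σ NⱼSⱼ = 8980·2010 + 3407·1840 = 2.431868 × 10^7.
n_{Dept II} = 443·3407·1840 / (2.431868 × 10^7) = 114.20.

114.20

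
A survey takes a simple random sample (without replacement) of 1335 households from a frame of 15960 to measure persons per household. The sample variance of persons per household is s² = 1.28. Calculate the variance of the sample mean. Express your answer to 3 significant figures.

Under SRS without replacement, Var(ȳ) = (1 − f)·s²/n with f = n/N = 1335/15960 = 0.08364662.
Var(ȳ) = (1 − 0.08364662)·1.28/1335 = 0.91635338·9.588015 × 10^-4 = 8.78601 × 10^-4.

8.79 × 10^-4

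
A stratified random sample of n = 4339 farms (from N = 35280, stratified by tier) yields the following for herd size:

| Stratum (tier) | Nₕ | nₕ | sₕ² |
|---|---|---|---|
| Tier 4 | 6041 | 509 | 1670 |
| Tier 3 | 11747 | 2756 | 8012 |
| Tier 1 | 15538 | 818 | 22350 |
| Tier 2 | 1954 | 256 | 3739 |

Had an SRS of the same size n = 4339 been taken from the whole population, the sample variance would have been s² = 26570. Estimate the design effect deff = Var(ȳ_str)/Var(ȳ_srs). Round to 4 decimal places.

1.0045

Var(ȳ_str) = Σ Wₕ²(1−fₕ)sₕ²/nₕ with Wₕ = Nₕ/35280:
  Tier 4: (6041/35280)²·(1−509/6041)·1670/509 = 0.088091203
  Tier 3: (11747/35280)²·(1−2756/11747)·8012/2756 = 0.24668318
  Tier 1: (15538/35280)²·(1−818/15538)·22350/818 = 5.0207662
  Tier 2: (1954/35280)²·(1−256/1954)·3739/256 = 0.038933244
  → Var(ȳ_str) = 5.3944738.
Var(ȳ_srs) = (1 − 4339/35280)·26570/4339 = 5.3704129.
deff = 5.3944738 / 5.3704129 = 1.0045.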